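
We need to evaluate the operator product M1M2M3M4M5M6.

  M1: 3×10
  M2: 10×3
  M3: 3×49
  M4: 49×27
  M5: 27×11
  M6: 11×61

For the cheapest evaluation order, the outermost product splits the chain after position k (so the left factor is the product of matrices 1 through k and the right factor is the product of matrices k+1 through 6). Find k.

Adjacent pairs: M1M2 = 3·10·3 = 90; M2M3 = 10·3·49 = 1470; M3M4 = 3·49·27 = 3969; M4M5 = 49·27·11 = 14553; M5M6 = 27·11·61 = 18117.
Length 3: M1..M3: k=1: 0+1470+3·10·49=2940; k=2: 90+0+3·3·49=531 → min 531 | M2..M4: k=2: 0+3969+10·3·27=4779; k=3: 1470+0+10·49·27=14700 → min 4779 | M3..M5: k=3: 0+14553+3·49·11=16170; k=4: 3969+0+3·27·11=4860 → min 4860 | M4..M6: k=4: 0+18117+49·27·61=98820; k=5: 14553+0+49·11·61=47432 → min 47432.
Length 4: M1..M4: k=1: 0+4779+3·10·27=5589; k=2: 90+3969+3·3·27=4302; k=3: 531+0+3·49·27=4500 → min 4302 | M2..M5: k=2: 0+4860+10·3·11=5190; k=3: 1470+14553+10·49·11=21413; k=4: 4779+0+10·27·11=7749 → min 5190 | M3..M6: k=3: 0+47432+3·49·61=56399; k=4: 3969+18117+3·27·61=27027; k=5: 4860+0+3·11·61=6873 → min 6873.
Length 5: M1..M5: k=1: 0+5190+3·10·11=5520; k=2: 90+4860+3·3·11=5049; k=3: 531+14553+3·49·11=16701; k=4: 4302+0+3·27·11=5193 → min 5049 | M2..M6: k=2: 0+6873+10·3·61=8703; k=3: 1470+47432+10·49·61=78792; k=4: 4779+18117+10·27·61=39366; k=5: 5190+0+10·11·61=11900 → min 8703.
Top-level splits: k=1: (M1..M1)·(M2..M6) → 0+8703+3·10·61 = 10533; k=2: (M1..M2)·(M3..M6) → 90+6873+3·3·61 = 7512; k=3: (M1..M3)·(M4..M6) → 531+47432+3·49·61 = 56930; k=4: (M1..M4)·(M5..M6) → 4302+18117+3·27·61 = 27360; k=5: (M1..M5)·(M6..M6) → 5049+0+3·11·61 = 7062.
Best split is after M5, i.e. k = 5.

5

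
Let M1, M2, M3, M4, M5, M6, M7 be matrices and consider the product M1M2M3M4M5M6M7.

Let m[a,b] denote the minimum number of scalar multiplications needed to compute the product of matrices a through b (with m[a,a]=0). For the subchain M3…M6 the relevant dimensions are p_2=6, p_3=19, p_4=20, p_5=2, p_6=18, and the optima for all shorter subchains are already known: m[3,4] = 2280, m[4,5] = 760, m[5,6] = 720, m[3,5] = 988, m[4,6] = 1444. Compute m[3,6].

m[3,6] = min over k∈[3,5] of m[3,k]+m[k+1,6]+p_{2}·p_k·p_{6}.
k=3: 0 + 1444 + 6·19·18 = 3496; k=4: 2280 + 720 + 6·20·18 = 5160; k=5: 988 + 0 + 6·2·18 = 1204.
Minimum: 1204 at k=5.

1204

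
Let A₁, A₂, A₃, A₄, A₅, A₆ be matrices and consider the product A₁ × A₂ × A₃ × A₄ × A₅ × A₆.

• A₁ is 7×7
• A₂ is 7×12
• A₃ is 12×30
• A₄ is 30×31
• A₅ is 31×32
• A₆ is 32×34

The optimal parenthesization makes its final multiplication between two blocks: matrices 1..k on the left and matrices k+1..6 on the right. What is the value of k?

5

Adjacent pairs: A₁A₂ = 7·7·12 = 588; A₂A₃ = 7·12·30 = 2520; A₃A₄ = 12·30·31 = 11160; A₄A₅ = 30·31·32 = 29760; A₅A₆ = 31·32·34 = 33728.
Length 3: A₁..A₃: k=1: 0+2520+7·7·30=3990; k=2: 588+0+7·12·30=3108 → min 3108 | A₂..A₄: k=2: 0+11160+7·12·31=13764; k=3: 2520+0+7·30·31=9030 → min 9030 | A₃..A₅: k=3: 0+29760+12·30·32=41280; k=4: 11160+0+12·31·32=23064 → min 23064 | A₄..A₆: k=4: 0+33728+30·31·34=65348; k=5: 29760+0+30·32·34=62400 → min 62400.
Length 4: A₁..A₄: k=1: 0+9030+7·7·31=10549; k=2: 588+11160+7·12·31=14352; k=3: 3108+0+7·30·31=9618 → min 9618 | A₂..A₅: k=2: 0+23064+7·12·32=25752; k=3: 2520+29760+7·30·32=39000; k=4: 9030+0+7·31·32=15974 → min 15974 | A₃..A₆: k=3: 0+62400+12·30·34=74640; k=4: 11160+33728+12·31·34=57536; k=5: 23064+0+12·32·34=36120 → min 36120.
Length 5: A₁..A₅: k=1: 0+15974+7·7·32=17542; k=2: 588+23064+7·12·32=26340; k=3: 3108+29760+7·30·32=39588; k=4: 9618+0+7·31·32=16562 → min 16562 | A₂..A₆: k=2: 0+36120+7·12·34=38976; k=3: 2520+62400+7·30·34=72060; k=4: 9030+33728+7·31·34=50136; k=5: 15974+0+7·32·34=23590 → min 23590.
Top-level splits: k=1: (A₁..A₁)·(A₂..A₆) → 0+23590+7·7·34 = 25256; k=2: (A₁..A₂)·(A₃..A₆) → 588+36120+7·12·34 = 39564; k=3: (A₁..A₃)·(A₄..A₆) → 3108+62400+7·30·34 = 72648; k=4: (A₁..A₄)·(A₅..A₆) → 9618+33728+7·31·34 = 50724; k=5: (A₁..A₅)·(A₆..A₆) → 16562+0+7·32·34 = 24178.
Best split is after A₅, i.e. k = 5.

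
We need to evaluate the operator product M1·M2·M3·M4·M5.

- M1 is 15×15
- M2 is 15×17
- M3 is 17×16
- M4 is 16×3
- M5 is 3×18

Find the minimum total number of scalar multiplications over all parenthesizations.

Adjacent pairs: M1M2 = 15·15·17 = 3825; M2M3 = 15·17·16 = 4080; M3M4 = 17·16·3 = 816; M4M5 = 16·3·18 = 864.
Length 3: M1..M3: k=1: 0+4080+15·15·16=7680; k=2: 3825+0+15·17·16=7905 → min 7680 | M2..M4: k=2: 0+816+15·17·3=1581; k=3: 4080+0+15·16·3=4800 → min 1581 | M3..M5: k=3: 0+864+17·16·18=5760; k=4: 816+0+17·3·18=1734 → min 1734.
Length 4: M1..M4: k=1: 0+1581+15·15·3=2256; k=2: 3825+816+15·17·3=5406; k=3: 7680+0+15·16·3=8400 → min 2256 | M2..M5: k=2: 0+1734+15·17·18=6324; k=3: 4080+864+15·16·18=9264; k=4: 1581+0+15·3·18=2391 → min 2391.
Length 5: M1..M5: k=1: 0+2391+15·15·18=6441; k=2: 3825+1734+15·17·18=10149; k=3: 7680+864+15·16·18=12864; k=4: 2256+0+15·3·18=3066 → min 3066.
Optimal order: ((M1·(M2·(M3·M4)))·M5) with cost 3066.

3066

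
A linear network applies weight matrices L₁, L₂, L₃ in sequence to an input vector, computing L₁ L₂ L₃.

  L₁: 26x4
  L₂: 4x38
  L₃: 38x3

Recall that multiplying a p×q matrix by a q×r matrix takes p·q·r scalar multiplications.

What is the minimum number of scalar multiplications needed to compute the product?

Order (L₁ (L₂ L₃)): (L₂ L₃): 4×38 by 38×3 → 4×3, cost 4·38·3 = 456; (L₁ (L₂ L₃)): 26×4 by 4×3 → 26×3, cost 26·4·3 = 312; cumulative 768. Total 768.
Order ((L₁ L₂) L₃): (L₁ L₂): 26×4 by 4×38 → 26×38, cost 26·4·38 = 3952; ((L₁ L₂) L₃): 26×38 by 38×3 → 26×3, cost 26·38·3 = 2964; cumulative 6916. Total 6916.
Minimum: 768.

768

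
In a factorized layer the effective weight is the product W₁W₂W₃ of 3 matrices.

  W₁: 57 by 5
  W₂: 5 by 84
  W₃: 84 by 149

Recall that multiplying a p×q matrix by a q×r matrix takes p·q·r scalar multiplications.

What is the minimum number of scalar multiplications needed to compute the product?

105045

Order (W₁(W₂W₃)): (W₂W₃): 5×84 by 84×149 → 5×149, cost 5·84·149 = 62580; (W₁(W₂W₃)): 57×5 by 5×149 → 57×149, cost 57·5·149 = 42465; cumulative 105045. Total 105045.
Order ((W₁W₂)W₃): (W₁W₂): 57×5 by 5×84 → 57×84, cost 57·5·84 = 23940; ((W₁W₂)W₃): 57×84 by 84×149 → 57×149, cost 57·84·149 = 713412; cumulative 737352. Total 737352.
Minimum: 105045.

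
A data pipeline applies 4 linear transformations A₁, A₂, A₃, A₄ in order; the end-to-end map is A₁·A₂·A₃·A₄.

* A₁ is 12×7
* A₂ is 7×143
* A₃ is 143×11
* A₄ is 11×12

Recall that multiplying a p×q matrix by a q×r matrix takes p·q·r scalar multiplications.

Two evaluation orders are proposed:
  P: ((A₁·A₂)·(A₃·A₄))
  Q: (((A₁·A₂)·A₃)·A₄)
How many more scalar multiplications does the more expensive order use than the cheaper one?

19008

Order P = ((A₁·A₂)·(A₃·A₄)): (A₁·A₂): 12×7 by 7×143 → 12×143, cost 12·7·143 = 12012; (A₃·A₄): 143×11 by 11×12 → 143×12, cost 143·11·12 = 18876; ((A₁·A₂)·(A₃·A₄)): 12×143 by 143×12 → 12×12, cost 12·143·12 = 20592; cumulative 51480. Total 51480.
Order Q = (((A₁·A₂)·A₃)·A₄): (A₁·A₂): 12×7 by 7×143 → 12×143, cost 12·7·143 = 12012; ((A₁·A₂)·A₃): 12×143 by 143×11 → 12×11, cost 12·143·11 = 18876; cumulative 30888; (((A₁·A₂)·A₃)·A₄): 12×11 by 11×12 → 12×12, cost 12·11·12 = 1584; cumulative 32472. Total 32472.
Difference: |51480 − 32472| = 19008.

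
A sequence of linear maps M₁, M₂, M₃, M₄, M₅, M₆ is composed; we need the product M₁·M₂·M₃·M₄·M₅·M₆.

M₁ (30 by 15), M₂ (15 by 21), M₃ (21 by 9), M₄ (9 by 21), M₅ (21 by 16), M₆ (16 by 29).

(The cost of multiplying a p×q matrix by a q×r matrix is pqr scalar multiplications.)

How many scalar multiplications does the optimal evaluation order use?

21915

Adjacent pairs: M₁M₂ = 30·15·21 = 9450; M₂M₃ = 15·21·9 = 2835; M₃M₄ = 21·9·21 = 3969; M₄M₅ = 9·21·16 = 3024; M₅M₆ = 21·16·29 = 9744.
Length 3: M₁..M₃: k=1: 0+2835+30·15·9=6885; k=2: 9450+0+30·21·9=15120 → min 6885 | M₂..M₄: k=2: 0+3969+15·21·21=10584; k=3: 2835+0+15·9·21=5670 → min 5670 | M₃..M₅: k=3: 0+3024+21·9·16=6048; k=4: 3969+0+21·21·16=11025 → min 6048 | M₄..M₆: k=4: 0+9744+9·21·29=15225; k=5: 3024+0+9·16·29=7200 → min 7200.
Length 4: M₁..M₄: k=1: 0+5670+30·15·21=15120; k=2: 9450+3969+30·21·21=26649; k=3: 6885+0+30·9·21=12555 → min 12555 | M₂..M₅: k=2: 0+6048+15·21·16=11088; k=3: 2835+3024+15·9·16=8019; k=4: 5670+0+15·21·16=10710 → min 8019 | M₃..M₆: k=3: 0+7200+21·9·29=12681; k=4: 3969+9744+21·21·29=26502; k=5: 6048+0+21·16·29=15792 → min 12681.
Length 5: M₁..M₅: k=1: 0+8019+30·15·16=15219; k=2: 9450+6048+30·21·16=25578; k=3: 6885+3024+30·9·16=14229; k=4: 12555+0+30·21·16=22635 → min 14229 | M₂..M₆: k=2: 0+12681+15·21·29=21816; k=3: 2835+7200+15·9·29=13950; k=4: 5670+9744+15·21·29=24549; k=5: 8019+0+15·16·29=14979 → min 13950.
Length 6: M₁..M₆: k=1: 0+13950+30·15·29=27000; k=2: 9450+12681+30·21·29=40401; k=3: 6885+7200+30·9·29=21915; k=4: 12555+9744+30·21·29=40569; k=5: 14229+0+30·16·29=28149 → min 21915.
Optimal order: ((M₁·(M₂·M₃))·((M₄·M₅)·M₆)) with cost 21915.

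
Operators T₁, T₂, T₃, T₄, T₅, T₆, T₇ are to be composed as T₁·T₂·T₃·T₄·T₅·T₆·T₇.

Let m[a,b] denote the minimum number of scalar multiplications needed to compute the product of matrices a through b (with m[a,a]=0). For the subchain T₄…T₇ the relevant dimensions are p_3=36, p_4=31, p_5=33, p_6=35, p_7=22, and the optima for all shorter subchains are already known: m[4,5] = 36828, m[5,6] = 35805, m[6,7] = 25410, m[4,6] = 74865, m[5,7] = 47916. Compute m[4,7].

72468

m[4,7] = min over k∈[4,6] of m[4,k]+m[k+1,7]+p_{3}·p_k·p_{7}.
k=4: 0 + 47916 + 36·31·22 = 72468; k=5: 36828 + 25410 + 36·33·22 = 88374; k=6: 74865 + 0 + 36·35·22 = 102585.
Minimum: 72468 at k=4.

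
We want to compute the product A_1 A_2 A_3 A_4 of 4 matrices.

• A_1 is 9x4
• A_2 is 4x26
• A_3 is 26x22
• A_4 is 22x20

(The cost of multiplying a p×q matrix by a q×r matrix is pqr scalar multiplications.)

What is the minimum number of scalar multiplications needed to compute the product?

Adjacent pairs: A_1A_2 = 9·4·26 = 936; A_2A_3 = 4·26·22 = 2288; A_3A_4 = 26·22·20 = 11440.
Length 3: A_1..A_3: k=1: 0+2288+9·4·22=3080; k=2: 936+0+9·26·22=6084 → min 3080 | A_2..A_4: k=2: 0+11440+4·26·20=13520; k=3: 2288+0+4·22·20=4048 → min 4048.
Length 4: A_1..A_4: k=1: 0+4048+9·4·20=4768; k=2: 936+11440+9·26·20=17056; k=3: 3080+0+9·22·20=7040 → min 4768.
Optimal order: (A_1 ((A_2 A_3) A_4)) with cost 4768.

4768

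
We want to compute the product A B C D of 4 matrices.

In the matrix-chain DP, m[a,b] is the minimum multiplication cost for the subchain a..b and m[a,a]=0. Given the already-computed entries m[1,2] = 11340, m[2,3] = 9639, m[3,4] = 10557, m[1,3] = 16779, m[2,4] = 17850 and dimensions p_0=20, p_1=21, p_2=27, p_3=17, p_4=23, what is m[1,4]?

m[1,4] = min over k∈[1,3] of m[1,k]+m[k+1,4]+p_{0}·p_k·p_{4}.
k=1: 0 + 17850 + 20·21·23 = 27510; k=2: 11340 + 10557 + 20·27·23 = 34317; k=3: 16779 + 0 + 20·17·23 = 24599.
Minimum: 24599 at k=3.

24599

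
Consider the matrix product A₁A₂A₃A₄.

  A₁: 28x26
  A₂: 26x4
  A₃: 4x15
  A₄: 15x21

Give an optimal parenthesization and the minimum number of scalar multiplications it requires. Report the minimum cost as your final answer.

Adjacent pairs: A₁A₂ = 28·26·4 = 2912; A₂A₃ = 26·4·15 = 1560; A₃A₄ = 4·15·21 = 1260.
Length 3: A₁..A₃: k=1: 0+1560+28·26·15=12480; k=2: 2912+0+28·4·15=4592 → min 4592 | A₂..A₄: k=2: 0+1260+26·4·21=3444; k=3: 1560+0+26·15·21=9750 → min 3444.
Length 4: A₁..A₄: k=1: 0+3444+28·26·21=18732; k=2: 2912+1260+28·4·21=6524; k=3: 4592+0+28·15·21=13412 → min 6524.
Optimal parenthesization: ((A₁A₂)(A₃A₄)) with cost 6524.

6524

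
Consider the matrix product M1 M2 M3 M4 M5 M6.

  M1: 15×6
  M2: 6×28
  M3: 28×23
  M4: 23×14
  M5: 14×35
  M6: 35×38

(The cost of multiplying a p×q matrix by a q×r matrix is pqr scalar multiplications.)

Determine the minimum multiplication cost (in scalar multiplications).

Adjacent pairs: M1M2 = 15·6·28 = 2520; M2M3 = 6·28·23 = 3864; M3M4 = 28·23·14 = 9016; M4M5 = 23·14·35 = 11270; M5M6 = 14·35·38 = 18620.
Length 3: M1..M3: k=1: 0+3864+15·6·23=5934; k=2: 2520+0+15·28·23=12180 → min 5934 | M2..M4: k=2: 0+9016+6·28·14=11368; k=3: 3864+0+6·23·14=5796 → min 5796 | M3..M5: k=3: 0+11270+28·23·35=33810; k=4: 9016+0+28·14·35=22736 → min 22736 | M4..M6: k=4: 0+18620+23·14·38=30856; k=5: 11270+0+23·35·38=41860 → min 30856.
Length 4: M1..M4: k=1: 0+5796+15·6·14=7056; k=2: 2520+9016+15·28·14=17416; k=3: 5934+0+15·23·14=10764 → min 7056 | M2..M5: k=2: 0+22736+6·28·35=28616; k=3: 3864+11270+6·23·35=19964; k=4: 5796+0+6·14·35=8736 → min 8736 | M3..M6: k=3: 0+30856+28·23·38=55328; k=4: 9016+18620+28·14·38=42532; k=5: 22736+0+28·35·38=59976 → min 42532.
Length 5: M1..M5: k=1: 0+8736+15·6·35=11886; k=2: 2520+22736+15·28·35=39956; k=3: 5934+11270+15·23·35=29279; k=4: 7056+0+15·14·35=14406 → min 11886 | M2..M6: k=2: 0+42532+6·28·38=48916; k=3: 3864+30856+6·23·38=39964; k=4: 5796+18620+6·14·38=27608; k=5: 8736+0+6·35·38=16716 → min 16716.
Length 6: M1..M6: k=1: 0+16716+15·6·38=20136; k=2: 2520+42532+15·28·38=61012; k=3: 5934+30856+15·23·38=49900; k=4: 7056+18620+15·14·38=33656; k=5: 11886+0+15·35·38=31836 → min 20136.
Optimal order: (M1 ((((M2 M3) M4) M5) M6)) with cost 20136.

20136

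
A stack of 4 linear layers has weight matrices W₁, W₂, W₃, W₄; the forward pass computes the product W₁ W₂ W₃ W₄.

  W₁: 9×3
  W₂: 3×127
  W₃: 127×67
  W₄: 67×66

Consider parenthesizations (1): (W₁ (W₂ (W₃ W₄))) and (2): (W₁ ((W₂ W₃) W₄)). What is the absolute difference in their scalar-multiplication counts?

547947

Order (1) = (W₁ (W₂ (W₃ W₄))): (W₃ W₄): 127×67 by 67×66 → 127×66, cost 127·67·66 = 561594; (W₂ (W₃ W₄)): 3×127 by 127×66 → 3×66, cost 3·127·66 = 25146; cumulative 586740; (W₁ (W₂ (W₃ W₄))): 9×3 by 3×66 → 9×66, cost 9·3·66 = 1782; cumulative 588522. Total 588522.
Order (2) = (W₁ ((W₂ W₃) W₄)): (W₂ W₃): 3×127 by 127×67 → 3×67, cost 3·127·67 = 25527; ((W₂ W₃) W₄): 3×67 by 67×66 → 3×66, cost 3·67·66 = 13266; cumulative 38793; (W₁ ((W₂ W₃) W₄)): 9×3 by 3×66 → 9×66, cost 9·3·66 = 1782; cumulative 40575. Total 40575.
Difference: |588522 − 40575| = 547947.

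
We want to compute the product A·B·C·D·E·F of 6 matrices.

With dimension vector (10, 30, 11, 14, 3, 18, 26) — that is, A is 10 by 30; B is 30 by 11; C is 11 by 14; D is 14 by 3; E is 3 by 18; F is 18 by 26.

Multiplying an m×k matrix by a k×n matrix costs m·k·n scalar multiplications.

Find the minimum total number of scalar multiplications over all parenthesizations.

Adjacent pairs: AB = 10·30·11 = 3300; BC = 30·11·14 = 4620; CD = 11·14·3 = 462; DE = 14·3·18 = 756; EF = 3·18·26 = 1404.
Length 3: A..C: k=1: 0+4620+10·30·14=8820; k=2: 3300+0+10·11·14=4840 → min 4840 | B..D: k=2: 0+462+30·11·3=1452; k=3: 4620+0+30·14·3=5880 → min 1452 | C..E: k=3: 0+756+11·14·18=3528; k=4: 462+0+11·3·18=1056 → min 1056 | D..F: k=4: 0+1404+14·3·26=2496; k=5: 756+0+14·18·26=7308 → min 2496.
Length 4: A..D: k=1: 0+1452+10·30·3=2352; k=2: 3300+462+10·11·3=4092; k=3: 4840+0+10·14·3=5260 → min 2352 | B..E: k=2: 0+1056+30·11·18=6996; k=3: 4620+756+30·14·18=12936; k=4: 1452+0+30·3·18=3072 → min 3072 | C..F: k=3: 0+2496+11·14·26=6500; k=4: 462+1404+11·3·26=2724; k=5: 1056+0+11·18·26=6204 → min 2724.
Length 5: A..E: k=1: 0+3072+10·30·18=8472; k=2: 3300+1056+10·11·18=6336; k=3: 4840+756+10·14·18=8116; k=4: 2352+0+10·3·18=2892 → min 2892 | B..F: k=2: 0+2724+30·11·26=11304; k=3: 4620+2496+30·14·26=18036; k=4: 1452+1404+30·3·26=5196; k=5: 3072+0+30·18·26=17112 → min 5196.
Length 6: A..F: k=1: 0+5196+10·30·26=12996; k=2: 3300+2724+10·11·26=8884; k=3: 4840+2496+10·14·26=10976; k=4: 2352+1404+10·3·26=4536; k=5: 2892+0+10·18·26=7572 → min 4536.
Optimal order: ((A·(B·(C·D)))·(E·F)) with cost 4536.

4536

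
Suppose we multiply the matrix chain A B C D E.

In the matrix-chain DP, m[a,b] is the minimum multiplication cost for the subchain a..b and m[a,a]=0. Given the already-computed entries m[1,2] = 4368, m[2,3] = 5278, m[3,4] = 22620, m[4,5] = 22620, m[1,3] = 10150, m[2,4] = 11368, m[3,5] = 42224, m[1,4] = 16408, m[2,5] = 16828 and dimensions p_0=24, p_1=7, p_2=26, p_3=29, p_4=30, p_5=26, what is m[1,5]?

m[1,5] = min over k∈[1,4] of m[1,k]+m[k+1,5]+p_{0}·p_k·p_{5}.
k=1: 0 + 16828 + 24·7·26 = 21196; k=2: 4368 + 42224 + 24·26·26 = 62816; k=3: 10150 + 22620 + 24·29·26 = 50866; k=4: 16408 + 0 + 24·30·26 = 35128.
Minimum: 21196 at k=1.

21196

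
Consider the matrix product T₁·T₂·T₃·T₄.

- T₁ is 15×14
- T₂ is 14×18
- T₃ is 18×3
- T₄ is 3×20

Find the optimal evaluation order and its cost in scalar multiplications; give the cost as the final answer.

2286

Adjacent pairs: T₁T₂ = 15·14·18 = 3780; T₂T₃ = 14·18·3 = 756; T₃T₄ = 18·3·20 = 1080.
Length 3: T₁..T₃: k=1: 0+756+15·14·3=1386; k=2: 3780+0+15·18·3=4590 → min 1386 | T₂..T₄: k=2: 0+1080+14·18·20=6120; k=3: 756+0+14·3·20=1596 → min 1596.
Length 4: T₁..T₄: k=1: 0+1596+15·14·20=5796; k=2: 3780+1080+15·18·20=10260; k=3: 1386+0+15·3·20=2286 → min 2286.
Optimal parenthesization: ((T₁·(T₂·T₃))·T₄) with cost 2286.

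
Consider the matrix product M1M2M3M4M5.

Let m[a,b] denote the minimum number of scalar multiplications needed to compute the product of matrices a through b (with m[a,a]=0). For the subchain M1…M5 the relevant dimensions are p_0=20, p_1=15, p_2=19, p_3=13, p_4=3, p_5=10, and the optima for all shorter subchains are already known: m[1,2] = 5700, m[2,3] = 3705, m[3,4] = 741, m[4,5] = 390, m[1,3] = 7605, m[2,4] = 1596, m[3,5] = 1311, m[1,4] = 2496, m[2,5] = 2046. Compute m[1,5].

3096

m[1,5] = min over k∈[1,4] of m[1,k]+m[k+1,5]+p_{0}·p_k·p_{5}.
k=1: 0 + 2046 + 20·15·10 = 5046; k=2: 5700 + 1311 + 20·19·10 = 10811; k=3: 7605 + 390 + 20·13·10 = 10595; k=4: 2496 + 0 + 20·3·10 = 3096.
Minimum: 3096 at k=4.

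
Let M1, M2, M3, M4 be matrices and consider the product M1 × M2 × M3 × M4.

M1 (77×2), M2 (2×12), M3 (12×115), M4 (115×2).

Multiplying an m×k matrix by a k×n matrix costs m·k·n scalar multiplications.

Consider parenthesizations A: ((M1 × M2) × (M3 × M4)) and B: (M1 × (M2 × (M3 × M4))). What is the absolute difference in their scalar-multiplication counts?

3340

Order A = ((M1 × M2) × (M3 × M4)): (M1 × M2): 77×2 by 2×12 → 77×12, cost 77·2·12 = 1848; (M3 × M4): 12×115 by 115×2 → 12×2, cost 12·115·2 = 2760; ((M1 × M2) × (M3 × M4)): 77×12 by 12×2 → 77×2, cost 77·12·2 = 1848; cumulative 6456. Total 6456.
Order B = (M1 × (M2 × (M3 × M4))): (M3 × M4): 12×115 by 115×2 → 12×2, cost 12·115·2 = 2760; (M2 × (M3 × M4)): 2×12 by 12×2 → 2×2, cost 2·12·2 = 48; cumulative 2808; (M1 × (M2 × (M3 × M4))): 77×2 by 2×2 → 77×2, cost 77·2·2 = 308; cumulative 3116. Total 3116.
Difference: |6456 − 3116| = 3340.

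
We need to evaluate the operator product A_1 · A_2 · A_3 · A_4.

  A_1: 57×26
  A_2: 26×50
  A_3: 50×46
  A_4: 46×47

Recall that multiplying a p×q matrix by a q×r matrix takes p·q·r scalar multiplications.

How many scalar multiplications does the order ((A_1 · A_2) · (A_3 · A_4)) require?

(A_1 · A_2): 57×26 by 26×50 → 57×50, cost 57·26·50 = 74100
(A_3 · A_4): 50×46 by 46×47 → 50×47, cost 50·46·47 = 108100
((A_1 · A_2) · (A_3 · A_4)): 57×50 by 50×47 → 57×47, cost 57·50·47 = 133950; cumulative 316150
Total: 316150 scalar multiplications.

316150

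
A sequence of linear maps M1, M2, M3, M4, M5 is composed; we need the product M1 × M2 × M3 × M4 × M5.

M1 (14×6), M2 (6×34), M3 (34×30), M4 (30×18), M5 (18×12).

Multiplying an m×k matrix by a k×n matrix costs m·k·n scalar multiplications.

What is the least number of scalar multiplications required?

11664

Adjacent pairs: M1M2 = 14·6·34 = 2856; M2M3 = 6·34·30 = 6120; M3M4 = 34·30·18 = 18360; M4M5 = 30·18·12 = 6480.
Length 3: M1..M3: k=1: 0+6120+14·6·30=8640; k=2: 2856+0+14·34·30=17136 → min 8640 | M2..M4: k=2: 0+18360+6·34·18=22032; k=3: 6120+0+6·30·18=9360 → min 9360 | M3..M5: k=3: 0+6480+34·30·12=18720; k=4: 18360+0+34·18·12=25704 → min 18720.
Length 4: M1..M4: k=1: 0+9360+14·6·18=10872; k=2: 2856+18360+14·34·18=29784; k=3: 8640+0+14·30·18=16200 → min 10872 | M2..M5: k=2: 0+18720+6·34·12=21168; k=3: 6120+6480+6·30·12=14760; k=4: 9360+0+6·18·12=10656 → min 10656.
Length 5: M1..M5: k=1: 0+10656+14·6·12=11664; k=2: 2856+18720+14·34·12=27288; k=3: 8640+6480+14·30·12=20160; k=4: 10872+0+14·18·12=13896 → min 11664.
Optimal order: (M1 × (((M2 × M3) × M4) × M5)) with cost 11664.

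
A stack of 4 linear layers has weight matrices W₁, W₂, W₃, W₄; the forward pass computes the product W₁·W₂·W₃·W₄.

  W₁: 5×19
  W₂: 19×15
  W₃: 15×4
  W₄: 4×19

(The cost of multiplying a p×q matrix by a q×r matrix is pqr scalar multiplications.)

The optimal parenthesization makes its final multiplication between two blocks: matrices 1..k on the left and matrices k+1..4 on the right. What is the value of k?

3

Adjacent pairs: W₁W₂ = 5·19·15 = 1425; W₂W₃ = 19·15·4 = 1140; W₃W₄ = 15·4·19 = 1140.
Length 3: W₁..W₃: k=1: 0+1140+5·19·4=1520; k=2: 1425+0+5·15·4=1725 → min 1520 | W₂..W₄: k=2: 0+1140+19·15·19=6555; k=3: 1140+0+19·4·19=2584 → min 2584.
Top-level splits: k=1: (W₁..W₁)·(W₂..W₄) → 0+2584+5·19·19 = 4389; k=2: (W₁..W₂)·(W₃..W₄) → 1425+1140+5·15·19 = 3990; k=3: (W₁..W₃)·(W₄..W₄) → 1520+0+5·4·19 = 1900.
Best split is after W₃, i.e. k = 3.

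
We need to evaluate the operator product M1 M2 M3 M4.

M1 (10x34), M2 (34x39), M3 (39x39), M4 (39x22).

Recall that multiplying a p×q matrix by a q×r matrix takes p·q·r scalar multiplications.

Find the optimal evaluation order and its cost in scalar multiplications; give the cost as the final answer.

37050

Adjacent pairs: M1M2 = 10·34·39 = 13260; M2M3 = 34·39·39 = 51714; M3M4 = 39·39·22 = 33462.
Length 3: M1..M3: k=1: 0+51714+10·34·39=64974; k=2: 13260+0+10·39·39=28470 → min 28470 | M2..M4: k=2: 0+33462+34·39·22=62634; k=3: 51714+0+34·39·22=80886 → min 62634.
Length 4: M1..M4: k=1: 0+62634+10·34·22=70114; k=2: 13260+33462+10·39·22=55302; k=3: 28470+0+10·39·22=37050 → min 37050.
Optimal parenthesization: (((M1 M2) M3) M4) with cost 37050.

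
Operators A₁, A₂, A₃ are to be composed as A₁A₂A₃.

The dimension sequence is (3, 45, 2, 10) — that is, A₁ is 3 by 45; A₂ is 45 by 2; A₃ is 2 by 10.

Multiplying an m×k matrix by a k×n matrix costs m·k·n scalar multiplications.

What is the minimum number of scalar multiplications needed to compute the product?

Order (A₁(A₂A₃)): (A₂A₃): 45×2 by 2×10 → 45×10, cost 45·2·10 = 900; (A₁(A₂A₃)): 3×45 by 45×10 → 3×10, cost 3·45·10 = 1350; cumulative 2250. Total 2250.
Order ((A₁A₂)A₃): (A₁A₂): 3×45 by 45×2 → 3×2, cost 3·45·2 = 270; ((A₁A₂)A₃): 3×2 by 2×10 → 3×10, cost 3·2·10 = 60; cumulative 330. Total 330.
Minimum: 330.

330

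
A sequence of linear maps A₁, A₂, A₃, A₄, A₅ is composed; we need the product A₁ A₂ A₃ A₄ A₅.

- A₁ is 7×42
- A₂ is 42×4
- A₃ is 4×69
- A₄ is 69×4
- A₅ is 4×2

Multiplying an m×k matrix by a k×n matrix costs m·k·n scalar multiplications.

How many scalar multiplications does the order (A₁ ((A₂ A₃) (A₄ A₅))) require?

18528

(A₂ A₃): 42×4 by 4×69 → 42×69, cost 42·4·69 = 11592
(A₄ A₅): 69×4 by 4×2 → 69×2, cost 69·4·2 = 552
((A₂ A₃) (A₄ A₅)): 42×69 by 69×2 → 42×2, cost 42·69·2 = 5796; cumulative 17940
(A₁ ((A₂ A₃) (A₄ A₅))): 7×42 by 42×2 → 7×2, cost 7·42·2 = 588; cumulative 18528
Total: 18528 scalar multiplications.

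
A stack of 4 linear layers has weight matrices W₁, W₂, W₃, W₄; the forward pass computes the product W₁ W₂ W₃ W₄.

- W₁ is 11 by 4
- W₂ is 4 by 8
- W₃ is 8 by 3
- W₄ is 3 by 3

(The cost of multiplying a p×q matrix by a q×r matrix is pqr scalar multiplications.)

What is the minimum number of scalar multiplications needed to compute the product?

Adjacent pairs: W₁W₂ = 11·4·8 = 352; W₂W₃ = 4·8·3 = 96; W₃W₄ = 8·3·3 = 72.
Length 3: W₁..W₃: k=1: 0+96+11·4·3=228; k=2: 352+0+11·8·3=616 → min 228 | W₂..W₄: k=2: 0+72+4·8·3=168; k=3: 96+0+4·3·3=132 → min 132.
Length 4: W₁..W₄: k=1: 0+132+11·4·3=264; k=2: 352+72+11·8·3=688; k=3: 228+0+11·3·3=327 → min 264.
Optimal order: (W₁ ((W₂ W₃) W₄)) with cost 264.

264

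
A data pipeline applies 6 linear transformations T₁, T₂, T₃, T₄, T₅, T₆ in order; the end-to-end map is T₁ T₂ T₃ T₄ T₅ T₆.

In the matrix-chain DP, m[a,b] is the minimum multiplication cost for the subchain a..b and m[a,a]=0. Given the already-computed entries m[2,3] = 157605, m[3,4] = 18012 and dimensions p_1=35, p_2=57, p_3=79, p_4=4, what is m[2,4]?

m[2,4] = min over k∈[2,3] of m[2,k]+m[k+1,4]+p_{1}·p_k·p_{4}.
k=2: 0 + 18012 + 35·57·4 = 25992; k=3: 157605 + 0 + 35·79·4 = 168665.
Minimum: 25992 at k=2.

25992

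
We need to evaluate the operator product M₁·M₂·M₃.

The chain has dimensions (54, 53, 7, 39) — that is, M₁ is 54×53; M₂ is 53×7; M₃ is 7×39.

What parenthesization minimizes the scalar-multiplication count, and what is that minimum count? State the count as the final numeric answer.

(M₁·(M₂·M₃)): cost 126087.
((M₁·M₂)·M₃): cost 34776.
Optimal: ((M₁·M₂)·M₃) with cost 34776.

34776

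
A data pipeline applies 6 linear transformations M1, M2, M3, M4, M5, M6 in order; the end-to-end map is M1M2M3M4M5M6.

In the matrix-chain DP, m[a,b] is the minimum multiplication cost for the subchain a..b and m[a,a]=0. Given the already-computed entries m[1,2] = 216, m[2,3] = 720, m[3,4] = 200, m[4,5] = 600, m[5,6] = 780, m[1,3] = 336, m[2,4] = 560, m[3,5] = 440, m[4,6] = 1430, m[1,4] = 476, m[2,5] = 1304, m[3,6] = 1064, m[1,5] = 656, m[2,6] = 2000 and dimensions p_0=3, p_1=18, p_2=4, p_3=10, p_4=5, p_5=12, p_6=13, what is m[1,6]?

1124

m[1,6] = min over k∈[1,5] of m[1,k]+m[k+1,6]+p_{0}·p_k·p_{6}.
k=1: 0 + 2000 + 3·18·13 = 2702; k=2: 216 + 1064 + 3·4·13 = 1436; k=3: 336 + 1430 + 3·10·13 = 2156; k=4: 476 + 780 + 3·5·13 = 1451; k=5: 656 + 0 + 3·12·13 = 1124.
Minimum: 1124 at k=5.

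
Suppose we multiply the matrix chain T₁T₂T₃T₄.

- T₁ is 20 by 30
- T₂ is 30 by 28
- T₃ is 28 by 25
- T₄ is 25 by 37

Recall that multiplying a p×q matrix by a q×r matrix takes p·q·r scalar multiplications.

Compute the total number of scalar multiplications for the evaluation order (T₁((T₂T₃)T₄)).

(T₂T₃): 30×28 by 28×25 → 30×25, cost 30·28·25 = 21000
((T₂T₃)T₄): 30×25 by 25×37 → 30×37, cost 30·25·37 = 27750; cumulative 48750
(T₁((T₂T₃)T₄)): 20×30 by 30×37 → 20×37, cost 20·30·37 = 22200; cumulative 70950
Total: 70950 scalar multiplications.

70950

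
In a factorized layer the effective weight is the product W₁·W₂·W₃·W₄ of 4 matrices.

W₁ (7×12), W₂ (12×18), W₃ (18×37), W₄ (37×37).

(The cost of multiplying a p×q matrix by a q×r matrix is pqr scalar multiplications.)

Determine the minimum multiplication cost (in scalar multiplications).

15757

Adjacent pairs: W₁W₂ = 7·12·18 = 1512; W₂W₃ = 12·18·37 = 7992; W₃W₄ = 18·37·37 = 24642.
Length 3: W₁..W₃: k=1: 0+7992+7·12·37=11100; k=2: 1512+0+7·18·37=6174 → min 6174 | W₂..W₄: k=2: 0+24642+12·18·37=32634; k=3: 7992+0+12·37·37=24420 → min 24420.
Length 4: W₁..W₄: k=1: 0+24420+7·12·37=27528; k=2: 1512+24642+7·18·37=30816; k=3: 6174+0+7·37·37=15757 → min 15757.
Optimal order: (((W₁·W₂)·W₃)·W₄) with cost 15757.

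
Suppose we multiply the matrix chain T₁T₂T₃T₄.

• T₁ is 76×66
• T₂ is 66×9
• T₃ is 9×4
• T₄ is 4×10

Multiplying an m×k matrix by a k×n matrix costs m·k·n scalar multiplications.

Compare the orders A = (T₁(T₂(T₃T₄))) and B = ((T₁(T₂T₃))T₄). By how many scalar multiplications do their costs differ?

30980

Order A = (T₁(T₂(T₃T₄))): (T₃T₄): 9×4 by 4×10 → 9×10, cost 9·4·10 = 360; (T₂(T₃T₄)): 66×9 by 9×10 → 66×10, cost 66·9·10 = 5940; cumulative 6300; (T₁(T₂(T₃T₄))): 76×66 by 66×10 → 76×10, cost 76·66·10 = 50160; cumulative 56460. Total 56460.
Order B = ((T₁(T₂T₃))T₄): (T₂T₃): 66×9 by 9×4 → 66×4, cost 66·9·4 = 2376; (T₁(T₂T₃)): 76×66 by 66×4 → 76×4, cost 76·66·4 = 20064; cumulative 22440; ((T₁(T₂T₃))T₄): 76×4 by 4×10 → 76×10, cost 76·4·10 = 3040; cumulative 25480. Total 25480.
Difference: |56460 − 25480| = 30980.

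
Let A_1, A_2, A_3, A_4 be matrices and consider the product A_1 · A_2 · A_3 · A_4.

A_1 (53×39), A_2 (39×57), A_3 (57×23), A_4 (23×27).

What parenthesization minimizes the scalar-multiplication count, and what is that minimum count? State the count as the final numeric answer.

131157

Adjacent pairs: A_1A_2 = 53·39·57 = 117819; A_2A_3 = 39·57·23 = 51129; A_3A_4 = 57·23·27 = 35397.
Length 3: A_1..A_3: k=1: 0+51129+53·39·23=98670; k=2: 117819+0+53·57·23=187302 → min 98670 | A_2..A_4: k=2: 0+35397+39·57·27=95418; k=3: 51129+0+39·23·27=75348 → min 75348.
Length 4: A_1..A_4: k=1: 0+75348+53·39·27=131157; k=2: 117819+35397+53·57·27=234783; k=3: 98670+0+53·23·27=131583 → min 131157.
Optimal parenthesization: (A_1 · ((A_2 · A_3) · A_4)) with cost 131157.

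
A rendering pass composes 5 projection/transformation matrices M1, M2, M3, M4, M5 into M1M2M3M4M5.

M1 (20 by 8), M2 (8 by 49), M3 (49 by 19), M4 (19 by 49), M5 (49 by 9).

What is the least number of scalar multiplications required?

Adjacent pairs: M1M2 = 20·8·49 = 7840; M2M3 = 8·49·19 = 7448; M3M4 = 49·19·49 = 45619; M4M5 = 19·49·9 = 8379.
Length 3: M1..M3: k=1: 0+7448+20·8·19=10488; k=2: 7840+0+20·49·19=26460 → min 10488 | M2..M4: k=2: 0+45619+8·49·49=64827; k=3: 7448+0+8·19·49=14896 → min 14896 | M3..M5: k=3: 0+8379+49·19·9=16758; k=4: 45619+0+49·49·9=67228 → min 16758.
Length 4: M1..M4: k=1: 0+14896+20·8·49=22736; k=2: 7840+45619+20·49·49=101479; k=3: 10488+0+20·19·49=29108 → min 22736 | M2..M5: k=2: 0+16758+8·49·9=20286; k=3: 7448+8379+8·19·9=17195; k=4: 14896+0+8·49·9=18424 → min 17195.
Length 5: M1..M5: k=1: 0+17195+20·8·9=18635; k=2: 7840+16758+20·49·9=33418; k=3: 10488+8379+20·19·9=22287; k=4: 22736+0+20·49·9=31556 → min 18635.
Optimal order: (M1((M2M3)(M4M5))) with cost 18635.

18635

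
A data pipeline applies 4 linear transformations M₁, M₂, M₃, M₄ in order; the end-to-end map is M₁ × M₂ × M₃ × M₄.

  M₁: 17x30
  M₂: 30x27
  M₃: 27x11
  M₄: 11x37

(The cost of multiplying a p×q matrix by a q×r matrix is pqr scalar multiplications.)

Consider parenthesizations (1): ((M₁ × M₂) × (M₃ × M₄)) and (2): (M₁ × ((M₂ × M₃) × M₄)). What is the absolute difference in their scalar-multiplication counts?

1752

Order (1) = ((M₁ × M₂) × (M₃ × M₄)): (M₁ × M₂): 17×30 by 30×27 → 17×27, cost 17·30·27 = 13770; (M₃ × M₄): 27×11 by 11×37 → 27×37, cost 27·11·37 = 10989; ((M₁ × M₂) × (M₃ × M₄)): 17×27 by 27×37 → 17×37, cost 17·27·37 = 16983; cumulative 41742. Total 41742.
Order (2) = (M₁ × ((M₂ × M₃) × M₄)): (M₂ × M₃): 30×27 by 27×11 → 30×11, cost 30·27·11 = 8910; ((M₂ × M₃) × M₄): 30×11 by 11×37 → 30×37, cost 30·11·37 = 12210; cumulative 21120; (M₁ × ((M₂ × M₃) × M₄)): 17×30 by 30×37 → 17×37, cost 17·30·37 = 18870; cumulative 39990. Total 39990.
Difference: |41742 − 39990| = 1752.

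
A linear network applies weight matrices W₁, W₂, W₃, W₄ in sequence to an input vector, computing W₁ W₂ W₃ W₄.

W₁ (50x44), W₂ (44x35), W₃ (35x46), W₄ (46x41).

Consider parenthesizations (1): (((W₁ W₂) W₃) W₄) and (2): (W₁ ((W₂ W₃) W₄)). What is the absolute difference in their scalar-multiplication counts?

Order (1) = (((W₁ W₂) W₃) W₄): (W₁ W₂): 50×44 by 44×35 → 50×35, cost 50·44·35 = 77000; ((W₁ W₂) W₃): 50×35 by 35×46 → 50×46, cost 50·35·46 = 80500; cumulative 157500; (((W₁ W₂) W₃) W₄): 50×46 by 46×41 → 50×41, cost 50·46·41 = 94300; cumulative 251800. Total 251800.
Order (2) = (W₁ ((W₂ W₃) W₄)): (W₂ W₃): 44×35 by 35×46 → 44×46, cost 44·35·46 = 70840; ((W₂ W₃) W₄): 44×46 by 46×41 → 44×41, cost 44·46·41 = 82984; cumulative 153824; (W₁ ((W₂ W₃) W₄)): 50×44 by 44×41 → 50×41, cost 50·44·41 = 90200; cumulative 244024. Total 244024.
Difference: |251800 − 244024| = 7776.

7776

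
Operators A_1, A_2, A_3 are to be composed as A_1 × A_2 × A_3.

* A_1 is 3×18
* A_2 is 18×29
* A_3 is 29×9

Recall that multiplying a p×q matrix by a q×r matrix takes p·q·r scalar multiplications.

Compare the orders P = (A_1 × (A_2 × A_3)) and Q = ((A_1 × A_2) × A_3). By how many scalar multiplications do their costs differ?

2835

Order P = (A_1 × (A_2 × A_3)): (A_2 × A_3): 18×29 by 29×9 → 18×9, cost 18·29·9 = 4698; (A_1 × (A_2 × A_3)): 3×18 by 18×9 → 3×9, cost 3·18·9 = 486; cumulative 5184. Total 5184.
Order Q = ((A_1 × A_2) × A_3): (A_1 × A_2): 3×18 by 18×29 → 3×29, cost 3·18·29 = 1566; ((A_1 × A_2) × A_3): 3×29 by 29×9 → 3×9, cost 3·29·9 = 783; cumulative 2349. Total 2349.
Difference: |5184 − 2349| = 2835.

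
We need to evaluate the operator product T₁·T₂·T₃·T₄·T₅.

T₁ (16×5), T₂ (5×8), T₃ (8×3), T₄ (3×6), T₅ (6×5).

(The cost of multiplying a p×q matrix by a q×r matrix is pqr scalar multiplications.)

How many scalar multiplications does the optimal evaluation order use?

685

Adjacent pairs: T₁T₂ = 16·5·8 = 640; T₂T₃ = 5·8·3 = 120; T₃T₄ = 8·3·6 = 144; T₄T₅ = 3·6·5 = 90.
Length 3: T₁..T₃: k=1: 0+120+16·5·3=360; k=2: 640+0+16·8·3=1024 → min 360 | T₂..T₄: k=2: 0+144+5·8·6=384; k=3: 120+0+5·3·6=210 → min 210 | T₃..T₅: k=3: 0+90+8·3·5=210; k=4: 144+0+8·6·5=384 → min 210.
Length 4: T₁..T₄: k=1: 0+210+16·5·6=690; k=2: 640+144+16·8·6=1552; k=3: 360+0+16·3·6=648 → min 648 | T₂..T₅: k=2: 0+210+5·8·5=410; k=3: 120+90+5·3·5=285; k=4: 210+0+5·6·5=360 → min 285.
Length 5: T₁..T₅: k=1: 0+285+16·5·5=685; k=2: 640+210+16·8·5=1490; k=3: 360+90+16·3·5=690; k=4: 648+0+16·6·5=1128 → min 685.
Optimal order: (T₁·((T₂·T₃)·(T₄·T₅))) with cost 685.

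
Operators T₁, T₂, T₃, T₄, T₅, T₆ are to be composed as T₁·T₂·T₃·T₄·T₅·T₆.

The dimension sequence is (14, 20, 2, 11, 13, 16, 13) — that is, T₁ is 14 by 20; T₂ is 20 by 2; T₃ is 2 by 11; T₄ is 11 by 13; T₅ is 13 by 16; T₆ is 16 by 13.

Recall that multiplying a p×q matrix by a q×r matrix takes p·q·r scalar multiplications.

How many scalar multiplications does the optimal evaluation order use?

Adjacent pairs: T₁T₂ = 14·20·2 = 560; T₂T₃ = 20·2·11 = 440; T₃T₄ = 2·11·13 = 286; T₄T₅ = 11·13·16 = 2288; T₅T₆ = 13·16·13 = 2704.
Length 3: T₁..T₃: k=1: 0+440+14·20·11=3520; k=2: 560+0+14·2·11=868 → min 868 | T₂..T₄: k=2: 0+286+20·2·13=806; k=3: 440+0+20·11·13=3300 → min 806 | T₃..T₅: k=3: 0+2288+2·11·16=2640; k=4: 286+0+2·13·16=702 → min 702 | T₄..T₆: k=4: 0+2704+11·13·13=4563; k=5: 2288+0+11·16·13=4576 → min 4563.
Length 4: T₁..T₄: k=1: 0+806+14·20·13=4446; k=2: 560+286+14·2·13=1210; k=3: 868+0+14·11·13=2870 → min 1210 | T₂..T₅: k=2: 0+702+20·2·16=1342; k=3: 440+2288+20·11·16=6248; k=4: 806+0+20·13·16=4966 → min 1342 | T₃..T₆: k=3: 0+4563+2·11·13=4849; k=4: 286+2704+2·13·13=3328; k=5: 702+0+2·16·13=1118 → min 1118.
Length 5: T₁..T₅: k=1: 0+1342+14·20·16=5822; k=2: 560+702+14·2·16=1710; k=3: 868+2288+14·11·16=5620; k=4: 1210+0+14·13·16=4122 → min 1710 | T₂..T₆: k=2: 0+1118+20·2·13=1638; k=3: 440+4563+20·11·13=7863; k=4: 806+2704+20·13·13=6890; k=5: 1342+0+20·16·13=5502 → min 1638.
Length 6: T₁..T₆: k=1: 0+1638+14·20·13=5278; k=2: 560+1118+14·2·13=2042; k=3: 868+4563+14·11·13=7433; k=4: 1210+2704+14·13·13=6280; k=5: 1710+0+14·16·13=4622 → min 2042.
Optimal order: ((T₁·T₂)·(((T₃·T₄)·T₅)·T₆)) with cost 2042.

2042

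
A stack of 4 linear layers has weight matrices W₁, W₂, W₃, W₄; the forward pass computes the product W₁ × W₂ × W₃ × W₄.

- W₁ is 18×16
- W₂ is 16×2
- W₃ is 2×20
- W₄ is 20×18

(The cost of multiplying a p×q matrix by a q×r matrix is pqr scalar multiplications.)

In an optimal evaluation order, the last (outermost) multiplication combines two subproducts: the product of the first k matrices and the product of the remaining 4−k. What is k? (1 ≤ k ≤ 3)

2

Adjacent pairs: W₁W₂ = 18·16·2 = 576; W₂W₃ = 16·2·20 = 640; W₃W₄ = 2·20·18 = 720.
Length 3: W₁..W₃: k=1: 0+640+18·16·20=6400; k=2: 576+0+18·2·20=1296 → min 1296 | W₂..W₄: k=2: 0+720+16·2·18=1296; k=3: 640+0+16·20·18=6400 → min 1296.
Top-level splits: k=1: (W₁..W₁)·(W₂..W₄) → 0+1296+18·16·18 = 6480; k=2: (W₁..W₂)·(W₃..W₄) → 576+720+18·2·18 = 1944; k=3: (W₁..W₃)·(W₄..W₄) → 1296+0+18·20·18 = 7776.
Best split is after W₂, i.e. k = 2.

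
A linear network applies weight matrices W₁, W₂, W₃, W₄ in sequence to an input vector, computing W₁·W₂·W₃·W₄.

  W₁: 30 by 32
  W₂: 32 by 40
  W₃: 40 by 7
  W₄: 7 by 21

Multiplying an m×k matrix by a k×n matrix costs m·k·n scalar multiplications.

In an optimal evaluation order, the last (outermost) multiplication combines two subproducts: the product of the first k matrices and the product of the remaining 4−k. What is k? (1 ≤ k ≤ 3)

3

Adjacent pairs: W₁W₂ = 30·32·40 = 38400; W₂W₃ = 32·40·7 = 8960; W₃W₄ = 40·7·21 = 5880.
Length 3: W₁..W₃: k=1: 0+8960+30·32·7=15680; k=2: 38400+0+30·40·7=46800 → min 15680 | W₂..W₄: k=2: 0+5880+32·40·21=32760; k=3: 8960+0+32·7·21=13664 → min 13664.
Top-level splits: k=1: (W₁..W₁)·(W₂..W₄) → 0+13664+30·32·21 = 33824; k=2: (W₁..W₂)·(W₃..W₄) → 38400+5880+30·40·21 = 69480; k=3: (W₁..W₃)·(W₄..W₄) → 15680+0+30·7·21 = 20090.
Best split is after W₃, i.e. k = 3.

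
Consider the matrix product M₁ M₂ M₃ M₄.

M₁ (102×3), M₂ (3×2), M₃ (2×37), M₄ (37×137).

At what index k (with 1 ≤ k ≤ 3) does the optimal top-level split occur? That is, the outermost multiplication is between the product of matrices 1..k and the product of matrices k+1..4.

2

Adjacent pairs: M₁M₂ = 102·3·2 = 612; M₂M₃ = 3·2·37 = 222; M₃M₄ = 2·37·137 = 10138.
Length 3: M₁..M₃: k=1: 0+222+102·3·37=11544; k=2: 612+0+102·2·37=8160 → min 8160 | M₂..M₄: k=2: 0+10138+3·2·137=10960; k=3: 222+0+3·37·137=15429 → min 10960.
Top-level splits: k=1: (M₁..M₁)·(M₂..M₄) → 0+10960+102·3·137 = 52882; k=2: (M₁..M₂)·(M₃..M₄) → 612+10138+102·2·137 = 38698; k=3: (M₁..M₃)·(M₄..M₄) → 8160+0+102·37·137 = 525198.
Best split is after M₂, i.e. k = 2.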